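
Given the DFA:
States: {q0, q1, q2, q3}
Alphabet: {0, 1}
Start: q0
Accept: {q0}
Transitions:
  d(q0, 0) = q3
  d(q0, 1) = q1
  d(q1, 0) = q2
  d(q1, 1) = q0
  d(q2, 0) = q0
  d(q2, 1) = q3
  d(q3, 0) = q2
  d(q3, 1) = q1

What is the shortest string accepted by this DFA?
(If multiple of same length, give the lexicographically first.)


BFS by string length (lex-first path to each state shown):
  len 0: q0<-""
Found accept state at length 0.

"" (empty string)


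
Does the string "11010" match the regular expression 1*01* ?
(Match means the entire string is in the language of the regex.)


|string| = 5; first = '1'; last = '0'

No, "11010" does not match 1*01*


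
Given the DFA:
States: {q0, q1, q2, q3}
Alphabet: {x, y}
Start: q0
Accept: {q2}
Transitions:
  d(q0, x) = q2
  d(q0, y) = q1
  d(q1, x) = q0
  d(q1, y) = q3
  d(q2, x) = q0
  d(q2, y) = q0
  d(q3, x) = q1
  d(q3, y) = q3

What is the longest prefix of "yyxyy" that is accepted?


Run the DFA, marking each prefix where the state is accepting:
  "" -> q0 [reject]
  "y" -> q1 [reject]
  "yy" -> q3 [reject]
  "yyx" -> q1 [reject]
  "yyxy" -> q3 [reject]
  "yyxyy" -> q3 [reject]

No prefix is accepted


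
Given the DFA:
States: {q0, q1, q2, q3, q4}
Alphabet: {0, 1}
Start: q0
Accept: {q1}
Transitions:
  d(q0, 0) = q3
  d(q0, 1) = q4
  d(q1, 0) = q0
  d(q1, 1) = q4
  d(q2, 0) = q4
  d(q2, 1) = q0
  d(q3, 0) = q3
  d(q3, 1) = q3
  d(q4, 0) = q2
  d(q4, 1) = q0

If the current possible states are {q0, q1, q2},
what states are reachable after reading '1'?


Apply transition on '1' from each current state:
  d(q0, 1) = q4
  d(q1, 1) = q4
  d(q2, 1) = q0

{q0, q4}


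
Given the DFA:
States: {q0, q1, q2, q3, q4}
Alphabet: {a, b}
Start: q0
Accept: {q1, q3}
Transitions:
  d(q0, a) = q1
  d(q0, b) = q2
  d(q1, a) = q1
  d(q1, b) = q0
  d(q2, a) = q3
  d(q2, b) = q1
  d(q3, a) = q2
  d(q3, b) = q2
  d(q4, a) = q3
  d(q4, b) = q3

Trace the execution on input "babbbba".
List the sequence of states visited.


Input: babbbba
d(q0, b) = q2
d(q2, a) = q3
d(q3, b) = q2
d(q2, b) = q1
d(q1, b) = q0
d(q0, b) = q2
d(q2, a) = q3


q0 -> q2 -> q3 -> q2 -> q1 -> q0 -> q2 -> q3


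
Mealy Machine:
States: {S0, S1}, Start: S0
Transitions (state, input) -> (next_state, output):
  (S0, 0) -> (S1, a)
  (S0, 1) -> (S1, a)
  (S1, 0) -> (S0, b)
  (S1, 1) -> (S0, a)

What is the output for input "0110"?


Step-by-step:
  (S0, 0) -> (S1, a)
  (S1, 1) -> (S0, a)
  (S0, 1) -> (S1, a)
  (S1, 0) -> (S0, b)

"aaab"


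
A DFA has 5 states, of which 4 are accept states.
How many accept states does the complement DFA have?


Complement swaps accept and non-accept states.
5 - 4 = 1

1


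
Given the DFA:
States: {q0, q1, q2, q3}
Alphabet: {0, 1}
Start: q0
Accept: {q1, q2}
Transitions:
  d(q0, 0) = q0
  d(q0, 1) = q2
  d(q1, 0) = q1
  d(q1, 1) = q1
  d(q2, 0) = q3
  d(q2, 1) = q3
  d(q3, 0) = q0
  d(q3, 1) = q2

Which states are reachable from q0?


BFS from q0:
  layer 0: {q0}
  layer 1: {q2}
  layer 2: {q3}

{q0, q2, q3}


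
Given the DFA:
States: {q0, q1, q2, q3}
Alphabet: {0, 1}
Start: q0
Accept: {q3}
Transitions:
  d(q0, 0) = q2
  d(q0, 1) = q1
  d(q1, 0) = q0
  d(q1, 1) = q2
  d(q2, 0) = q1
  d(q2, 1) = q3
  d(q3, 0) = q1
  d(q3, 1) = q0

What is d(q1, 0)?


Looking up transition d(q1, 0)

q0


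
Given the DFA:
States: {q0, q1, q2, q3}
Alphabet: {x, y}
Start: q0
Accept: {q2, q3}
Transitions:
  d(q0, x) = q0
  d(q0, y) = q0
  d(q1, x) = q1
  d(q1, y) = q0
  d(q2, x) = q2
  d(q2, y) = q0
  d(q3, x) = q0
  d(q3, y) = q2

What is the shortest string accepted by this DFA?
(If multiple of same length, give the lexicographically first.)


BFS by string length (lex-first path to each state shown):
  len 0: q0<-""
  len 1: q0<-"x"
  len 2: q0<-"xx"
  len 3: q0<-"xxx"
  len 4: q0<-"xxxx"
  len 5: q0<-"xxxxx"
  len 6: q0<-"xxxxxx"
  len 7: q0<-"xxxxxxx"
  len 8: q0<-"xxxxxxxx"

No string accepted (empty language)


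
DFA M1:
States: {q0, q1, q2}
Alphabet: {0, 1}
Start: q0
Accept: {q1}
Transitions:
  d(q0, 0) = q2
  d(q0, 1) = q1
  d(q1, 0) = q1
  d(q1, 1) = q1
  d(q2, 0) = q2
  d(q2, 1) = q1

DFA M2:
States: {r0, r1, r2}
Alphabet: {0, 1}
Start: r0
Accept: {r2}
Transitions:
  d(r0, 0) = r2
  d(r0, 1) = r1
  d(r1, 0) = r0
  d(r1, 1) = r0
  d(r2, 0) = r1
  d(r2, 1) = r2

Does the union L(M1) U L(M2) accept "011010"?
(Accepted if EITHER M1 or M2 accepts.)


M1: final=q1 accepted=True
M2: final=r2 accepted=True

Yes, union accepts


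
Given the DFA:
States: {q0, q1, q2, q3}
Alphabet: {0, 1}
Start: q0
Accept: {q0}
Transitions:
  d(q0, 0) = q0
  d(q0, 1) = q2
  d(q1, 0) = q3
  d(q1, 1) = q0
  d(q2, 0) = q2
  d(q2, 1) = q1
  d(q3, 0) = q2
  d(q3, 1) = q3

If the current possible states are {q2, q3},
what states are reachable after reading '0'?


Apply transition on '0' from each current state:
  d(q2, 0) = q2
  d(q3, 0) = q2

{q2}


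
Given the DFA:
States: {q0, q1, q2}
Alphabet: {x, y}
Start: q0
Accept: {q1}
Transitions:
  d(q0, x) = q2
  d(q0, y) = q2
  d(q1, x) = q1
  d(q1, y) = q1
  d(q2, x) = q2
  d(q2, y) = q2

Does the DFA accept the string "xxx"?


Trace: q0 -> q2 -> q2 -> q2
Final state: q2
Accept states: {q1}

No, rejected (final state q2 is not an accept state)


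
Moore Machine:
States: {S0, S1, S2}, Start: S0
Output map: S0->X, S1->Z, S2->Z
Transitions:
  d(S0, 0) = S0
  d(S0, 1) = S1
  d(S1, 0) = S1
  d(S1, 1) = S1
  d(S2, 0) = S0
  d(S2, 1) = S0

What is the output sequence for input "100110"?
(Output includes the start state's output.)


Start: S0 (output X)
  --1--> S1 (output Z)
  --0--> S1 (output Z)
  --0--> S1 (output Z)
  --1--> S1 (output Z)
  --1--> S1 (output Z)
  --0--> S1 (output Z)

"XZZZZZZ"


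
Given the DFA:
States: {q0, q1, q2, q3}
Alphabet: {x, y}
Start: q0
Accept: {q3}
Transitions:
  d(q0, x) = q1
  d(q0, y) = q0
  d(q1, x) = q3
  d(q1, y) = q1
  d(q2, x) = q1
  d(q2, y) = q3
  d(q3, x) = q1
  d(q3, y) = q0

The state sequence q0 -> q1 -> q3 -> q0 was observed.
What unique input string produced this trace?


Trace back each transition to find the symbol:
  q0 --[x]--> q1
  q1 --[x]--> q3
  q3 --[y]--> q0

"xxy"


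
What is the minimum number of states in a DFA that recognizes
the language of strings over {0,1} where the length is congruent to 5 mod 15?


States track (length) mod 15.
Need 15 states: one per remainder 0..14; accept = remainder 5.

15


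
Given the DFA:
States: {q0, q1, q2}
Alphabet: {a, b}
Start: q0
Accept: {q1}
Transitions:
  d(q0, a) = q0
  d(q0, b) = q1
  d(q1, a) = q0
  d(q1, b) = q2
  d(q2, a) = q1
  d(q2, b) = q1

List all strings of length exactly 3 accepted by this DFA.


All strings of length 3: 8 total
Accepted: 4

"aab", "bab", "bba", "bbb"


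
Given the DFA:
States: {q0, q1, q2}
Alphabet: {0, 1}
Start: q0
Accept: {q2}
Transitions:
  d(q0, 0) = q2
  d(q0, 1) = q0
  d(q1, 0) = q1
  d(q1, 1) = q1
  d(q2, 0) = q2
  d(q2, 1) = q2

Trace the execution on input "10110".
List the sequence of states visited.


Input: 10110
d(q0, 1) = q0
d(q0, 0) = q2
d(q2, 1) = q2
d(q2, 1) = q2
d(q2, 0) = q2


q0 -> q0 -> q2 -> q2 -> q2 -> q2


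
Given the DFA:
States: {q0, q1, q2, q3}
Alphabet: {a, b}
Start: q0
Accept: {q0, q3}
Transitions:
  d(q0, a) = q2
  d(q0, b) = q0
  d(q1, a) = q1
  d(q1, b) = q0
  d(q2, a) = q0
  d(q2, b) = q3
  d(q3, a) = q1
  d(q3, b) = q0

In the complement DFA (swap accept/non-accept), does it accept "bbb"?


Trace: q0 -> q0 -> q0 -> q0
Final: q0
Original accept: {q0, q3}
Complement: q0 is in original accept

No, complement rejects (original accepts)


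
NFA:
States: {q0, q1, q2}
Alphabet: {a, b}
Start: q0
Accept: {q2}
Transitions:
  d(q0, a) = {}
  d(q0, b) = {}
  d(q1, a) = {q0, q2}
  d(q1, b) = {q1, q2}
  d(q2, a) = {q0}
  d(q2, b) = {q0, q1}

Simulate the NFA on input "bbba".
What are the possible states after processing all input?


Start: {q0}
  --b--> {}
  --b--> {}
  --b--> {}
  --a--> {}

{} (empty set, no valid transitions)


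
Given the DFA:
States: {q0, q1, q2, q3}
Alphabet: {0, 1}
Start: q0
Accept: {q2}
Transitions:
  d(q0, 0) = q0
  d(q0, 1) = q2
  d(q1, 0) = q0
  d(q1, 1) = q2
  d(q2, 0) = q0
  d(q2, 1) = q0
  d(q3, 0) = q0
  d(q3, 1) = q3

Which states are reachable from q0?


BFS from q0:
  layer 0: {q0}
  layer 1: {q2}

{q0, q2}


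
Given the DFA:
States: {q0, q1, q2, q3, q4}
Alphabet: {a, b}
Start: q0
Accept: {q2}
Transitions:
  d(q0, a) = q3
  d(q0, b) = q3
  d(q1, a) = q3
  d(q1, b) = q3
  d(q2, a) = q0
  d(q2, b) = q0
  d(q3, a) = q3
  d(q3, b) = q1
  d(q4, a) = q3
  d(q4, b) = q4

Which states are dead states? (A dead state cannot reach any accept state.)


Forward reachability from each state:
  q0 -> reaches {q0, q1, q3}, no accept state (dead)
  q1 -> reaches {q1, q3}, no accept state (dead)
  q2 -> reaches accept state q2 (live)
  q3 -> reaches {q1, q3}, no accept state (dead)
  q4 -> reaches {q1, q3, q4}, no accept state (dead)

{q0, q1, q3, q4}


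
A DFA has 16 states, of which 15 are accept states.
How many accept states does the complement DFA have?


Complement swaps accept and non-accept states.
16 - 15 = 1

1


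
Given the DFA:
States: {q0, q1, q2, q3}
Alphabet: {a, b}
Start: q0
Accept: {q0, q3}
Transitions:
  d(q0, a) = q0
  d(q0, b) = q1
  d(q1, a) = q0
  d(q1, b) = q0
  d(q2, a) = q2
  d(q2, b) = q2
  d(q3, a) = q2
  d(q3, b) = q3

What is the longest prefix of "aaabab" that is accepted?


Run the DFA, marking each prefix where the state is accepting:
  "" -> q0 [accept]
  "a" -> q0 [accept]
  "aa" -> q0 [accept]
  "aaa" -> q0 [accept]
  "aaab" -> q1 [reject]
  "aaaba" -> q0 [accept]
  "aaabab" -> q1 [reject]

"aaaba"


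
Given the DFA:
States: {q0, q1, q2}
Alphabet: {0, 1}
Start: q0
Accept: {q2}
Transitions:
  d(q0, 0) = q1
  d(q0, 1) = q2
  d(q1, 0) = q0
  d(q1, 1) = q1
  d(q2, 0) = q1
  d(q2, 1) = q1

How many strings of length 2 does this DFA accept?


Enumerating all length-2 strings:
  "00" -> q0 [reject]
  "01" -> q1 [reject]
  "10" -> q1 [reject]
  "11" -> q1 [reject]

0 out of 4


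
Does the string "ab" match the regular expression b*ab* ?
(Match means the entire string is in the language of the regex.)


|string| = 2; first = 'a'; last = 'b'

Yes, "ab" matches b*ab*


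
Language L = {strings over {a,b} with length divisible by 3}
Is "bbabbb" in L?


length = 6; 6 mod 3 = 0

Yes, "bbabbb" is in L


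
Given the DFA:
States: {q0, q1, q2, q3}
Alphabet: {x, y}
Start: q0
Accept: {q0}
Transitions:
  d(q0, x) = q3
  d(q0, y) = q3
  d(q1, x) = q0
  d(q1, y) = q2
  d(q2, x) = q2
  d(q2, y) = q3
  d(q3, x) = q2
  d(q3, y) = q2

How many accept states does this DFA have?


Accept states listed: {q0}
Counting: q0(1)

1


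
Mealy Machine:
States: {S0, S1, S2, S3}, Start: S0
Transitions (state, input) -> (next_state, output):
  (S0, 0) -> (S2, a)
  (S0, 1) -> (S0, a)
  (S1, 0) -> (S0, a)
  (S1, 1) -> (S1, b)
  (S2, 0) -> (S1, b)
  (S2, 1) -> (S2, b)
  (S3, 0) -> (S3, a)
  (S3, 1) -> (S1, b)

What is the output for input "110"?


Step-by-step:
  (S0, 1) -> (S0, a)
  (S0, 1) -> (S0, a)
  (S0, 0) -> (S2, a)

"aaa"


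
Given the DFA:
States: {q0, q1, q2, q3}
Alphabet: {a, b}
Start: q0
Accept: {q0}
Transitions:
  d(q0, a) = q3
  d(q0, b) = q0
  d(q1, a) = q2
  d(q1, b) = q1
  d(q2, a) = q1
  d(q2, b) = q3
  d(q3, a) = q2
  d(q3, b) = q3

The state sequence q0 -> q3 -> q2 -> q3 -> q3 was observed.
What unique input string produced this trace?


Trace back each transition to find the symbol:
  q0 --[a]--> q3
  q3 --[a]--> q2
  q2 --[b]--> q3
  q3 --[b]--> q3

"aabb"


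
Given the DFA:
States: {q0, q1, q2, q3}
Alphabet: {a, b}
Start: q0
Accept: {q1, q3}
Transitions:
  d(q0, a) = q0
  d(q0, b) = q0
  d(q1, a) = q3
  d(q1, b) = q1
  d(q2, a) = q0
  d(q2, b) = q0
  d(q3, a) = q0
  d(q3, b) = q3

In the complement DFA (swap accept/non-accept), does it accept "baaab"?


Trace: q0 -> q0 -> q0 -> q0 -> q0 -> q0
Final: q0
Original accept: {q1, q3}
Complement: q0 is not in original accept

Yes, complement accepts (original rejects)


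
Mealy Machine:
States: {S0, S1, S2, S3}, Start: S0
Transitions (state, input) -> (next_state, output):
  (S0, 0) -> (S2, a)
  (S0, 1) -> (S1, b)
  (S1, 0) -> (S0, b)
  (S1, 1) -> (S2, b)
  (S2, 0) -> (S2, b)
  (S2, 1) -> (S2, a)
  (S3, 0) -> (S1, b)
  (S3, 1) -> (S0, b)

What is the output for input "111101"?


Step-by-step:
  (S0, 1) -> (S1, b)
  (S1, 1) -> (S2, b)
  (S2, 1) -> (S2, a)
  (S2, 1) -> (S2, a)
  (S2, 0) -> (S2, b)
  (S2, 1) -> (S2, a)

"bbaaba"


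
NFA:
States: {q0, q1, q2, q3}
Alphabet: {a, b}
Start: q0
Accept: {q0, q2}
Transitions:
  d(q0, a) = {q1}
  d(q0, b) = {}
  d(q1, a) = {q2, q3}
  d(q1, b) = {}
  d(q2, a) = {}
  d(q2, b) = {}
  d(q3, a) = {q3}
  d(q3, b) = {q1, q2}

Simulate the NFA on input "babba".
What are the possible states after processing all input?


Start: {q0}
  --b--> {}
  --a--> {}
  --b--> {}
  --b--> {}
  --a--> {}

{} (empty set, no valid transitions)


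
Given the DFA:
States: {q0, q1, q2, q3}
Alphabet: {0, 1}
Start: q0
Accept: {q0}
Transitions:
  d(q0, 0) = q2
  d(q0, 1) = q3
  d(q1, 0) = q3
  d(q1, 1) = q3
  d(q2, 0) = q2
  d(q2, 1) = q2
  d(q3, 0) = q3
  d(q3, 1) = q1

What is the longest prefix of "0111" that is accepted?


Run the DFA, marking each prefix where the state is accepting:
  "" -> q0 [accept]
  "0" -> q2 [reject]
  "01" -> q2 [reject]
  "011" -> q2 [reject]
  "0111" -> q2 [reject]

""


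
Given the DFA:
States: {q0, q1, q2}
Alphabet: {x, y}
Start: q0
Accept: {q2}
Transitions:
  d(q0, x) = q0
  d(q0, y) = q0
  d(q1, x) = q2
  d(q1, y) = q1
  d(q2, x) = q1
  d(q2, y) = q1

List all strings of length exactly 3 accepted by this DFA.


All strings of length 3: 8 total
Accepted: 0

None


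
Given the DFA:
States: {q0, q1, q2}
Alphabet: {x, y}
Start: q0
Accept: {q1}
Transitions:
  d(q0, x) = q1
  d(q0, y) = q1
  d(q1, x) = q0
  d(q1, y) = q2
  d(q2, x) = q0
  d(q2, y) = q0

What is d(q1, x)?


Looking up transition d(q1, x)

q0


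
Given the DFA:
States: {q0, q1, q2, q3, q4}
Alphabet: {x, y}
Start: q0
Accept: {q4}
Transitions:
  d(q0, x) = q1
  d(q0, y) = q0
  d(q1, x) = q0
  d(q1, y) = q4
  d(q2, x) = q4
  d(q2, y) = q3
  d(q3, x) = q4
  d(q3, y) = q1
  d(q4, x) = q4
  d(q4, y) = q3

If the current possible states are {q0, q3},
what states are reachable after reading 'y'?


Apply transition on 'y' from each current state:
  d(q0, y) = q0
  d(q3, y) = q1

{q0, q1}


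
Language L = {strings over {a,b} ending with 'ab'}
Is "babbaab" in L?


last two symbols = 'ab'

Yes, "babbaab" is in L


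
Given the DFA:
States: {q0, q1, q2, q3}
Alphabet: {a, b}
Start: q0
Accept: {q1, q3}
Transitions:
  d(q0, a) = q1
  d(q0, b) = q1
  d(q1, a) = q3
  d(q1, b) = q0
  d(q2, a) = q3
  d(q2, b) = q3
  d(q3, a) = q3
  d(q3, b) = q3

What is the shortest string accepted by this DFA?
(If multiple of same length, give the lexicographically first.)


BFS by string length (lex-first path to each state shown):
  len 0: q0<-""
  len 1: q1<-"a"
Found accept state at length 1.

"a"


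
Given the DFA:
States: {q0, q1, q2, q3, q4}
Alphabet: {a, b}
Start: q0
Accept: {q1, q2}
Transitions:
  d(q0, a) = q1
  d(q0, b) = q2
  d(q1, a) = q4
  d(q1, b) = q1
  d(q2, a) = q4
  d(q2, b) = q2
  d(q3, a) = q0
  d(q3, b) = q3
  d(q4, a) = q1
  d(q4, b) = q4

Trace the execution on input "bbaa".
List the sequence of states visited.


Input: bbaa
d(q0, b) = q2
d(q2, b) = q2
d(q2, a) = q4
d(q4, a) = q1


q0 -> q2 -> q2 -> q4 -> q1


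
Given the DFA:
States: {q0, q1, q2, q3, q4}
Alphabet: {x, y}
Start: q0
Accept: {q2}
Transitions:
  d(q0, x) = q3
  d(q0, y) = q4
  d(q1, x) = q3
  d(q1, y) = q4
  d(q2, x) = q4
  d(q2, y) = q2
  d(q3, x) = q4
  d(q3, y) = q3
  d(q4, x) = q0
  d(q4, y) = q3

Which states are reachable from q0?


BFS from q0:
  layer 0: {q0}
  layer 1: {q3, q4}

{q0, q3, q4}


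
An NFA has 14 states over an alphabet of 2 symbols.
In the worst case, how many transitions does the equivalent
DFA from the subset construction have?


Subset construction: one DFA state per subset of NFA states = 2^14 = 16384 states.
Each DFA state has 2 outgoing transitions: 16384 * 2 = 32768

32768


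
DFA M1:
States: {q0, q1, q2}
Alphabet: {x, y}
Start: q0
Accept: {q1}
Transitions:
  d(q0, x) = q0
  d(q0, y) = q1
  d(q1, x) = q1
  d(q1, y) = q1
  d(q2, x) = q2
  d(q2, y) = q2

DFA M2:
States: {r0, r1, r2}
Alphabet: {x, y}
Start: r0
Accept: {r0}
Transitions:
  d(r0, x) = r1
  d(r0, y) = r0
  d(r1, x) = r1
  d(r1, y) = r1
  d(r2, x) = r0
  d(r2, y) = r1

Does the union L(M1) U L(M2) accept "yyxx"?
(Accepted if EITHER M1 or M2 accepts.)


M1: final=q1 accepted=True
M2: final=r1 accepted=False

Yes, union accepts


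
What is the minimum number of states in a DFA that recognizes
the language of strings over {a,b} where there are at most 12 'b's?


States: count = 0, 1, ..., 12 (all accepting; 13 states), plus a dead state for count > 12.
Total: 13 + 1 = 14.

14


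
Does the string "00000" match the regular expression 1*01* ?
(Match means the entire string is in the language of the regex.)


|string| = 5; first = '0'; last = '0'

No, "00000" does not match 1*01*


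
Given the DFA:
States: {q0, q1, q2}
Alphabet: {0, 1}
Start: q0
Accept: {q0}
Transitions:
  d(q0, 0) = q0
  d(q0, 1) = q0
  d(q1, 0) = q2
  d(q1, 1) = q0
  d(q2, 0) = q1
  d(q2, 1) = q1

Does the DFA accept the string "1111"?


Trace: q0 -> q0 -> q0 -> q0 -> q0
Final state: q0
Accept states: {q0}

Yes, accepted (final state q0 is an accept state)


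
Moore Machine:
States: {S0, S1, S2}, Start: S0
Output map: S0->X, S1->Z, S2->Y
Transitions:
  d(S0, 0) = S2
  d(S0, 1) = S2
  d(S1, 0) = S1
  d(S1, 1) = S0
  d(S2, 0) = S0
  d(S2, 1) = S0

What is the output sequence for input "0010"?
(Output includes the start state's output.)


Start: S0 (output X)
  --0--> S2 (output Y)
  --0--> S0 (output X)
  --1--> S2 (output Y)
  --0--> S0 (output X)

"XYXYX"


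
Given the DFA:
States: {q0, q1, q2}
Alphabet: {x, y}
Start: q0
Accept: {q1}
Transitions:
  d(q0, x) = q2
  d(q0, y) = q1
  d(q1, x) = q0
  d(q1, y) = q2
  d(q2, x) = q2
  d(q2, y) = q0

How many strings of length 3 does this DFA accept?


Enumerating all length-3 strings:
  "xxx" -> q2 [reject]
  "xxy" -> q0 [reject]
  "xyx" -> q2 [reject]
  "xyy" -> q1 [accept]
  "yxx" -> q2 [reject]
  "yxy" -> q1 [accept]
  "yyx" -> q2 [reject]
  "yyy" -> q0 [reject]

2 out of 8


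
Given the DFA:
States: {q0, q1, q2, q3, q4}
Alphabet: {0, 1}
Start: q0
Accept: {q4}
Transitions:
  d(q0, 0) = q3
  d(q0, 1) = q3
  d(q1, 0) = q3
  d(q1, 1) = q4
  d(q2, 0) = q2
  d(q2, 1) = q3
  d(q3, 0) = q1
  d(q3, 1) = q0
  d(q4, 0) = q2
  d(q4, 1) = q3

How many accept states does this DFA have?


Accept states listed: {q4}
Counting: q4(1)

1


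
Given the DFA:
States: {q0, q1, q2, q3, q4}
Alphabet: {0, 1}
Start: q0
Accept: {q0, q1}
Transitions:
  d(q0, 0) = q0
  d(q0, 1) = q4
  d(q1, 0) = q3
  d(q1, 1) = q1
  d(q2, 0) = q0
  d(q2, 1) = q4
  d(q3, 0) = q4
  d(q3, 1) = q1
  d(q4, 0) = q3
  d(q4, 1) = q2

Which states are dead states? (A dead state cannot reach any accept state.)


Forward reachability from each state:
  q0 -> reaches accept state q0 (live)
  q1 -> reaches accept state q0 (live)
  q2 -> reaches accept state q0 (live)
  q3 -> reaches accept state q0 (live)
  q4 -> reaches accept state q0 (live)

None (all states can reach an accept state)


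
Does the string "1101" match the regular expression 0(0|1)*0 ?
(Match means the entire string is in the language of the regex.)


|string| = 4; first = '1'; last = '1'

No, "1101" does not match 0(0|1)*0


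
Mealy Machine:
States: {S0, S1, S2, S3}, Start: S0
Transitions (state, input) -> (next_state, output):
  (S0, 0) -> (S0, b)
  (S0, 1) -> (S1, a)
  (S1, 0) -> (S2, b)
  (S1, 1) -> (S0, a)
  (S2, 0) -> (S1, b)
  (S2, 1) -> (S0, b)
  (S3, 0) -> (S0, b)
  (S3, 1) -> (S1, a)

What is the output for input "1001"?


Step-by-step:
  (S0, 1) -> (S1, a)
  (S1, 0) -> (S2, b)
  (S2, 0) -> (S1, b)
  (S1, 1) -> (S0, a)

"abba"


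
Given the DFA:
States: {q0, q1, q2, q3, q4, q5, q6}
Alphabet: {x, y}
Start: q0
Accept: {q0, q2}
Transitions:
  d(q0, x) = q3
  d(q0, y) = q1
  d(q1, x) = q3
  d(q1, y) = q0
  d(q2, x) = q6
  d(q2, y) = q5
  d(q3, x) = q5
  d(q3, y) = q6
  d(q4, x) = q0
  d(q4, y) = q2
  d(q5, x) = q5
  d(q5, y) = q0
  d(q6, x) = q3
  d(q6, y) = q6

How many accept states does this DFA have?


Accept states listed: {q0, q2}
Counting: q0(1) q2(2)

2


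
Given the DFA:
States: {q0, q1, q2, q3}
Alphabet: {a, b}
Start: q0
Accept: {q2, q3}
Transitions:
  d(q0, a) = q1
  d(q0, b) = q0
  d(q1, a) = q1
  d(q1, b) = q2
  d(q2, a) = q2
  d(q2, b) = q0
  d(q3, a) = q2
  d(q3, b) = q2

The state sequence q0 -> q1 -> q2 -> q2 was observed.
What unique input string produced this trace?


Trace back each transition to find the symbol:
  q0 --[a]--> q1
  q1 --[b]--> q2
  q2 --[a]--> q2

"aba"


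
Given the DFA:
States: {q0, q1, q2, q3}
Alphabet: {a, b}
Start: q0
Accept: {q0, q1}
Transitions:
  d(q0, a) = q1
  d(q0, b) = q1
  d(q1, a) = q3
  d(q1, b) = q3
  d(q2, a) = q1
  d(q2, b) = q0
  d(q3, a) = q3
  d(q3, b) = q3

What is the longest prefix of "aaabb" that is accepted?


Run the DFA, marking each prefix where the state is accepting:
  "" -> q0 [accept]
  "a" -> q1 [accept]
  "aa" -> q3 [reject]
  "aaa" -> q3 [reject]
  "aaab" -> q3 [reject]
  "aaabb" -> q3 [reject]

"a"


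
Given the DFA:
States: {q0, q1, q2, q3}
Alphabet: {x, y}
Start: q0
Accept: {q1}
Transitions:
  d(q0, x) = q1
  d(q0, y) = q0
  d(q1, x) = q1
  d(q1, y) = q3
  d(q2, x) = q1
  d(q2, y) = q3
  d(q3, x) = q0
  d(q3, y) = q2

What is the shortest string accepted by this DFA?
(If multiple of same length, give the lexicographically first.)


BFS by string length (lex-first path to each state shown):
  len 0: q0<-""
  len 1: q0<-"y", q1<-"x"
Found accept state at length 1.

"x"


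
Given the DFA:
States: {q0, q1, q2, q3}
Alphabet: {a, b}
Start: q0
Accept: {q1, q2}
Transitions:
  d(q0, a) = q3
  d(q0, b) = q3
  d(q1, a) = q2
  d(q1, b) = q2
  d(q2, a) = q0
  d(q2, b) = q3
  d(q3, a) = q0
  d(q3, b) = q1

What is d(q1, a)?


Looking up transition d(q1, a)

q2


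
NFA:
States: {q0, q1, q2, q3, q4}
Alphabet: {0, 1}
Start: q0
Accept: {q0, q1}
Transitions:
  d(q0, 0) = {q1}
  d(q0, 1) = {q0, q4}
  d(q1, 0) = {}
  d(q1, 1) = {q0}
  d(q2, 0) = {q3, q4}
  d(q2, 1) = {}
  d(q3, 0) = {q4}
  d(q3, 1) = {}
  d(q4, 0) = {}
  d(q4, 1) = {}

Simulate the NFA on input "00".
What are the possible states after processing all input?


Start: {q0}
  --0--> {q1}
  --0--> {}

{} (empty set, no valid transitions)


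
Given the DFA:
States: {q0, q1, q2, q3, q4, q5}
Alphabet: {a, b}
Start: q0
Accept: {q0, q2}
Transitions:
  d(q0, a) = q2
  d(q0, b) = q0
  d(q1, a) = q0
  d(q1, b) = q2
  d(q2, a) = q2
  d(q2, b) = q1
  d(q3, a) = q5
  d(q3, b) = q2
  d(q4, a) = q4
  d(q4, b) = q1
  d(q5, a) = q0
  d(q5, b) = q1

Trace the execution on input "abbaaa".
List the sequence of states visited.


Input: abbaaa
d(q0, a) = q2
d(q2, b) = q1
d(q1, b) = q2
d(q2, a) = q2
d(q2, a) = q2
d(q2, a) = q2


q0 -> q2 -> q1 -> q2 -> q2 -> q2 -> q2


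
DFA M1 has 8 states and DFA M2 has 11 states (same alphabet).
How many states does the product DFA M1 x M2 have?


Product construction pairs every M1 state with every M2 state.
8 * 11 = 88

88


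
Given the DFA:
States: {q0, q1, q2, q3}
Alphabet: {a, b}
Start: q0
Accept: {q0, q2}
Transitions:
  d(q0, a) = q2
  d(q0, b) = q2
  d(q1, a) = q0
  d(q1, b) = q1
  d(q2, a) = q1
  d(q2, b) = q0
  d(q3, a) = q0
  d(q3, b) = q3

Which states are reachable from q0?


BFS from q0:
  layer 0: {q0}
  layer 1: {q2}
  layer 2: {q1}

{q0, q1, q2}


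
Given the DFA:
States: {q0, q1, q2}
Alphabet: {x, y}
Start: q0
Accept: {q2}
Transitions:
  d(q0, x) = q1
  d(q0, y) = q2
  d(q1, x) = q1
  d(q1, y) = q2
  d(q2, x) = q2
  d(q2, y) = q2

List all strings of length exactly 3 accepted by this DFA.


All strings of length 3: 8 total
Accepted: 7

"xxy", "xyx", "xyy", "yxx", "yxy", "yyx", "yyy"


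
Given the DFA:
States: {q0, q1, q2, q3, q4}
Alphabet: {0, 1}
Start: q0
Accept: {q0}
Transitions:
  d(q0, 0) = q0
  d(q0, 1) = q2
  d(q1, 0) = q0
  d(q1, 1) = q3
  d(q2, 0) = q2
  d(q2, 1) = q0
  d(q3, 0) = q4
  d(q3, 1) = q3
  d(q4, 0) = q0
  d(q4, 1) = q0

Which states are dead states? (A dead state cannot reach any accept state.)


Forward reachability from each state:
  q0 -> reaches accept state q0 (live)
  q1 -> reaches accept state q0 (live)
  q2 -> reaches accept state q0 (live)
  q3 -> reaches accept state q0 (live)
  q4 -> reaches accept state q0 (live)

None (all states can reach an accept state)


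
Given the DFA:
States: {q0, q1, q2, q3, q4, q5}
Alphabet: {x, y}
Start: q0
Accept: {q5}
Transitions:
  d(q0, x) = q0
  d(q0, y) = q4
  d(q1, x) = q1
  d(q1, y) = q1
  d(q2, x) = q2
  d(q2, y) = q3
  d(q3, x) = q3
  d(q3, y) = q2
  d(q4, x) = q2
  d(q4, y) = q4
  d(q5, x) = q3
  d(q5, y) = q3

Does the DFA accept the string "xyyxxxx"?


Trace: q0 -> q0 -> q4 -> q4 -> q2 -> q2 -> q2 -> q2
Final state: q2
Accept states: {q5}

No, rejected (final state q2 is not an accept state)


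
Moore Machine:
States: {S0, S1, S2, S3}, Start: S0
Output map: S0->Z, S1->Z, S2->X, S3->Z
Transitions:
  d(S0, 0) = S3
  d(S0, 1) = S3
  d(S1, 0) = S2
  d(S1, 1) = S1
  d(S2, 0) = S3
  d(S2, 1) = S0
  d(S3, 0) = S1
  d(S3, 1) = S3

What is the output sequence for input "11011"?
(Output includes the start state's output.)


Start: S0 (output Z)
  --1--> S3 (output Z)
  --1--> S3 (output Z)
  --0--> S1 (output Z)
  --1--> S1 (output Z)
  --1--> S1 (output Z)

"ZZZZZZ"


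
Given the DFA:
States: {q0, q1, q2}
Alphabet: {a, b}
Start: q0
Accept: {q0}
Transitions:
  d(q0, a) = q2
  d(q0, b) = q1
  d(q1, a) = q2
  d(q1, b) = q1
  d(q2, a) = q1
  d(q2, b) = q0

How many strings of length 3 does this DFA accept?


Enumerating all length-3 strings:
  "aaa" -> q2 [reject]
  "aab" -> q1 [reject]
  "aba" -> q2 [reject]
  "abb" -> q1 [reject]
  "baa" -> q1 [reject]
  "bab" -> q0 [accept]
  "bba" -> q2 [reject]
  "bbb" -> q1 [reject]

1 out of 8


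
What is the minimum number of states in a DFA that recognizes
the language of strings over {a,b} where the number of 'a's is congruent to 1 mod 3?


States track (count of 'a') mod 3.
Need 3 states: one per remainder 0..2; accept = remainder 1.

3


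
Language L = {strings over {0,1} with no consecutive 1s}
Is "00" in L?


'11' does not occur

Yes, "00" is in L


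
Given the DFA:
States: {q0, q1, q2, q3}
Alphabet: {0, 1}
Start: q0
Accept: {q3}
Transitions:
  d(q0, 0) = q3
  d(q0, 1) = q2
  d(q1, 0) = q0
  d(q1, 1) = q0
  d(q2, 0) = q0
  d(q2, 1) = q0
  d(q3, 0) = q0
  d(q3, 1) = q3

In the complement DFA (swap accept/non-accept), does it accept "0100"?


Trace: q0 -> q3 -> q3 -> q0 -> q3
Final: q3
Original accept: {q3}
Complement: q3 is in original accept

No, complement rejects (original accepts)


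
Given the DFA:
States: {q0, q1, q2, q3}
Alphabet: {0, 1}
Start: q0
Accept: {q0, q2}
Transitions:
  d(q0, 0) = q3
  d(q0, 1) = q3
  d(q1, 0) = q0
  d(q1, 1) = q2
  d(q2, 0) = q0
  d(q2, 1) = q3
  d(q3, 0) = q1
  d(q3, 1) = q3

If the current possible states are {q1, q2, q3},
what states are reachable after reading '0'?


Apply transition on '0' from each current state:
  d(q1, 0) = q0
  d(q2, 0) = q0
  d(q3, 0) = q1

{q0, q1}


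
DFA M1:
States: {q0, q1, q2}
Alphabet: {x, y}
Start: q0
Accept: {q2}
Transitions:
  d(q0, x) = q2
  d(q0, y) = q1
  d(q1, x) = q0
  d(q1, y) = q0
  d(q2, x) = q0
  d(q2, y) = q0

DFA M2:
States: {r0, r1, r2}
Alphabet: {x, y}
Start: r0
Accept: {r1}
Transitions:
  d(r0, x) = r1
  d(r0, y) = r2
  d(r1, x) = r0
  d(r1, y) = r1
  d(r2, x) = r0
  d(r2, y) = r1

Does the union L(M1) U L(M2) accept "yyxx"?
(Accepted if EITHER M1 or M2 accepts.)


M1: final=q0 accepted=False
M2: final=r1 accepted=True

Yes, union accepts


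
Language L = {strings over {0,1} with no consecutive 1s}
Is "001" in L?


'11' does not occur

Yes, "001" is in L


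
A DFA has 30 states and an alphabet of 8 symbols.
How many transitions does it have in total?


Each state has exactly one transition per symbol.
30 * 8 = 240

240


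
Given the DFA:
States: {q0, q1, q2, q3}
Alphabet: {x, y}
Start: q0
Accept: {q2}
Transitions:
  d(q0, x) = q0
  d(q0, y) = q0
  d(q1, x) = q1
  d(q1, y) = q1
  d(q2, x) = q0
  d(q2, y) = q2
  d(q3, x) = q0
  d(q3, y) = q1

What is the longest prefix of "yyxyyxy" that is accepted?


Run the DFA, marking each prefix where the state is accepting:
  "" -> q0 [reject]
  "y" -> q0 [reject]
  "yy" -> q0 [reject]
  "yyx" -> q0 [reject]
  "yyxy" -> q0 [reject]
  "yyxyy" -> q0 [reject]
  "yyxyyx" -> q0 [reject]
  "yyxyyxy" -> q0 [reject]

No prefix is accepted


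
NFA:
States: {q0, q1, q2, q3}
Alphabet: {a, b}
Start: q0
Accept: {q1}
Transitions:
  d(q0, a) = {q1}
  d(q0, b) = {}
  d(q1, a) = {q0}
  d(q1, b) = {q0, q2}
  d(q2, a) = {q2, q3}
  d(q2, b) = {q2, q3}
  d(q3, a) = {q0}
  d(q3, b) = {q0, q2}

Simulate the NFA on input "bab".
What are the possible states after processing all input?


Start: {q0}
  --b--> {}
  --a--> {}
  --b--> {}

{} (empty set, no valid transitions)


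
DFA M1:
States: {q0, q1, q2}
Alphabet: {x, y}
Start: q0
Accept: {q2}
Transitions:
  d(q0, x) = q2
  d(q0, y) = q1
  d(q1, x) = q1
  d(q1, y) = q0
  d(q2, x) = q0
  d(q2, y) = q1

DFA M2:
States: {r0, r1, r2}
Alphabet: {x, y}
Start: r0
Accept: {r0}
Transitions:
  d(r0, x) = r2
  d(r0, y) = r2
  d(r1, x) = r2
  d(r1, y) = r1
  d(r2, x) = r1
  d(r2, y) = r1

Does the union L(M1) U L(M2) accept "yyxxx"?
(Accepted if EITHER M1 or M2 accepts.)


M1: final=q2 accepted=True
M2: final=r2 accepted=False

Yes, union accepts


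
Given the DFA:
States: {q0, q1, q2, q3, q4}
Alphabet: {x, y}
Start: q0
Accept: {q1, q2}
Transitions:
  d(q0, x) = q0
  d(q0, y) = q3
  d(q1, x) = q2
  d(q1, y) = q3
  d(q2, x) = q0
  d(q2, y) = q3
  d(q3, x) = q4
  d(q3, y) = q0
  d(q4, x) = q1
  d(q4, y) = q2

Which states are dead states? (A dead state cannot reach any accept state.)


Forward reachability from each state:
  q0 -> reaches accept state q1 (live)
  q1 -> reaches accept state q1 (live)
  q2 -> reaches accept state q1 (live)
  q3 -> reaches accept state q1 (live)
  q4 -> reaches accept state q1 (live)

None (all states can reach an accept state)


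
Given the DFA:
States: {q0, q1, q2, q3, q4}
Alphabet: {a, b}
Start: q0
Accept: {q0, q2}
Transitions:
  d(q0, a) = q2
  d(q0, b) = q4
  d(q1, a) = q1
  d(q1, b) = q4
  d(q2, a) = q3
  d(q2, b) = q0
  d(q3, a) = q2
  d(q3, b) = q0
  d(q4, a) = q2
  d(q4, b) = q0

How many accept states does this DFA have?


Accept states listed: {q0, q2}
Counting: q0(1) q2(2)

2


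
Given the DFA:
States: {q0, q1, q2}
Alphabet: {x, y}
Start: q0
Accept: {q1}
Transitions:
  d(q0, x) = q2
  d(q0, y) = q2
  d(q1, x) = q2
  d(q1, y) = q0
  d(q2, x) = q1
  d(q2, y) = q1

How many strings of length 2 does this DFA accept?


Enumerating all length-2 strings:
  "xx" -> q1 [accept]
  "xy" -> q1 [accept]
  "yx" -> q1 [accept]
  "yy" -> q1 [accept]

4 out of 4


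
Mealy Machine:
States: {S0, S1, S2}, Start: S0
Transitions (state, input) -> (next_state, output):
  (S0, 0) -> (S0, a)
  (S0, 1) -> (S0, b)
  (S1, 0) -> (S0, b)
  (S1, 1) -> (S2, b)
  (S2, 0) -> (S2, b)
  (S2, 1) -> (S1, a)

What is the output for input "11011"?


Step-by-step:
  (S0, 1) -> (S0, b)
  (S0, 1) -> (S0, b)
  (S0, 0) -> (S0, a)
  (S0, 1) -> (S0, b)
  (S0, 1) -> (S0, b)

"bbabb"


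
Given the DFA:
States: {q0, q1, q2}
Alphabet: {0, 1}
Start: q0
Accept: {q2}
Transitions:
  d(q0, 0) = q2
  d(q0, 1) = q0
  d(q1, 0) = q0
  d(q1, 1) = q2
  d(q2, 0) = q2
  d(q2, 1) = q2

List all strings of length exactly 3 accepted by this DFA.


All strings of length 3: 8 total
Accepted: 7

"000", "001", "010", "011", "100", "101", "110"


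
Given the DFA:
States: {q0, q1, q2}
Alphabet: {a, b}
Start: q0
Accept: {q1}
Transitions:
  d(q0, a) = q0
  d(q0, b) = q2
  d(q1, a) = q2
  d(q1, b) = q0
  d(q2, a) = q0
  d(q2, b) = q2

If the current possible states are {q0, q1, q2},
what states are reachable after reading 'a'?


Apply transition on 'a' from each current state:
  d(q0, a) = q0
  d(q1, a) = q2
  d(q2, a) = q0

{q0, q2}


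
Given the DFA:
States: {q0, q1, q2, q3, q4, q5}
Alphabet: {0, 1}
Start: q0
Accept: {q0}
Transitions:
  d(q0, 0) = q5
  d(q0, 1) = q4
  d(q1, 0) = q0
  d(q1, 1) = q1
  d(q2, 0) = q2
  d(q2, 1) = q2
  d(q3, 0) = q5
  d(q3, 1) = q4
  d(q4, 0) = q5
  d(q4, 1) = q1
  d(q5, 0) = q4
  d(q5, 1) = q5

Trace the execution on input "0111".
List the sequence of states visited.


Input: 0111
d(q0, 0) = q5
d(q5, 1) = q5
d(q5, 1) = q5
d(q5, 1) = q5


q0 -> q5 -> q5 -> q5 -> q5


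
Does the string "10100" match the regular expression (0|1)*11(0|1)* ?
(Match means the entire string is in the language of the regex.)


|string| = 5; first = '1'; last = '0'

No, "10100" does not match (0|1)*11(0|1)*


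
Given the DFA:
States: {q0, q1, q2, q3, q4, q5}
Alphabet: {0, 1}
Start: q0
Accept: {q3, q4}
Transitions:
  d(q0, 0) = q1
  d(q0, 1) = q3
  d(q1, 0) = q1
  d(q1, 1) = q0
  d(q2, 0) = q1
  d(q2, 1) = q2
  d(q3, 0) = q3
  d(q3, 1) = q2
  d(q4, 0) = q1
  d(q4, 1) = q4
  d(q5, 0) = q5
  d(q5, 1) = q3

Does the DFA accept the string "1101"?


Trace: q0 -> q3 -> q2 -> q1 -> q0
Final state: q0
Accept states: {q3, q4}

No, rejected (final state q0 is not an accept state)


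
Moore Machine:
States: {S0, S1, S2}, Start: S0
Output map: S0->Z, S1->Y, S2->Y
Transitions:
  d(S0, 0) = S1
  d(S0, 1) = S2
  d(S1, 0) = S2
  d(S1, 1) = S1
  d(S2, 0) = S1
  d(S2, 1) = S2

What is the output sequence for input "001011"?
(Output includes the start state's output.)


Start: S0 (output Z)
  --0--> S1 (output Y)
  --0--> S2 (output Y)
  --1--> S2 (output Y)
  --0--> S1 (output Y)
  --1--> S1 (output Y)
  --1--> S1 (output Y)

"ZYYYYYY"


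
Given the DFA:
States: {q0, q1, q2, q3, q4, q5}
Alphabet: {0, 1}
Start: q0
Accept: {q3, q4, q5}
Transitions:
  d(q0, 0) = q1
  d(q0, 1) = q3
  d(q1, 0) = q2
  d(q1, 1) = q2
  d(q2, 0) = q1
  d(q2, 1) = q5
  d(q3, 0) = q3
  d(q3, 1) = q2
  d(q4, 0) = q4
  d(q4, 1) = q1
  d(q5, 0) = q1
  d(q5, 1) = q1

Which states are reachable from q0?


BFS from q0:
  layer 0: {q0}
  layer 1: {q1, q3}
  layer 2: {q2}
  layer 3: {q5}

{q0, q1, q2, q3, q5}


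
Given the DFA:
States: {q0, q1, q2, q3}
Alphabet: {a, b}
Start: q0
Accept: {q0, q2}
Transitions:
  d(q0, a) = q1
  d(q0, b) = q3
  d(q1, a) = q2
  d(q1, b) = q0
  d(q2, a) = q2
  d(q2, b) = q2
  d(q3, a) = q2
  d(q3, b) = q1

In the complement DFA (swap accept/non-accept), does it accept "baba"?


Trace: q0 -> q3 -> q2 -> q2 -> q2
Final: q2
Original accept: {q0, q2}
Complement: q2 is in original accept

No, complement rejects (original accepts)


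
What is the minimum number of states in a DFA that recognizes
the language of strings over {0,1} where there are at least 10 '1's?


States: count = 0, 1, ..., 9, and a final '>= 10' state.
Total: 10 + 1 = 11. Accept = '>= 10' state.

11


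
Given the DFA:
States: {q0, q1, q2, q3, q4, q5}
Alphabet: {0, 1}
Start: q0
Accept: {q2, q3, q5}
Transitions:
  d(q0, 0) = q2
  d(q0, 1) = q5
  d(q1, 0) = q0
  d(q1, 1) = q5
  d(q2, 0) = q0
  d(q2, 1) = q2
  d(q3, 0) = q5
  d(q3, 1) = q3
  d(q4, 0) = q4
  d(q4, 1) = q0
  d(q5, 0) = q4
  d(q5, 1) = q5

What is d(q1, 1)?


Looking up transition d(q1, 1)

q5


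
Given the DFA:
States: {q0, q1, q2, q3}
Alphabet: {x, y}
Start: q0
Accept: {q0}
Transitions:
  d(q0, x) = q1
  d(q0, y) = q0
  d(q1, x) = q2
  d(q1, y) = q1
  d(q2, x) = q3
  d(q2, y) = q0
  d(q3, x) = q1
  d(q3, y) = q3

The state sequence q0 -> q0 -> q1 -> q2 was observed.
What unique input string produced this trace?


Trace back each transition to find the symbol:
  q0 --[y]--> q0
  q0 --[x]--> q1
  q1 --[x]--> q2

"yxx"


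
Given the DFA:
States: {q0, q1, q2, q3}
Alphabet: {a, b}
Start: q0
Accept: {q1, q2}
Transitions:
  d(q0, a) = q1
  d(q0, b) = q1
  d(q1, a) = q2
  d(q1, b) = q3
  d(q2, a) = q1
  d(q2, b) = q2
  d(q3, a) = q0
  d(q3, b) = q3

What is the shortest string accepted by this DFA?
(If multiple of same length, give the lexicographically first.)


BFS by string length (lex-first path to each state shown):
  len 0: q0<-""
  len 1: q1<-"a"
Found accept state at length 1.

"a"


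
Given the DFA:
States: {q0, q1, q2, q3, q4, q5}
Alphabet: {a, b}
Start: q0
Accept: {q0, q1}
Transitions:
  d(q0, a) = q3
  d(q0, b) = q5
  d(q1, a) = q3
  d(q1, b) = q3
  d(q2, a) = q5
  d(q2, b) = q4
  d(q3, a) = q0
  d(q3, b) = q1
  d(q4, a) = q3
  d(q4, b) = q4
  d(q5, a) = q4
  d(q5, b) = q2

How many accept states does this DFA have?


Accept states listed: {q0, q1}
Counting: q0(1) q1(2)

2


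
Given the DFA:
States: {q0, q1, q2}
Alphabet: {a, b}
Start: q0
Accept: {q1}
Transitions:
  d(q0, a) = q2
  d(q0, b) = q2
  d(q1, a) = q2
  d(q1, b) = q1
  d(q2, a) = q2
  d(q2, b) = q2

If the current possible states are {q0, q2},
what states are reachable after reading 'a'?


Apply transition on 'a' from each current state:
  d(q0, a) = q2
  d(q2, a) = q2

{q2}


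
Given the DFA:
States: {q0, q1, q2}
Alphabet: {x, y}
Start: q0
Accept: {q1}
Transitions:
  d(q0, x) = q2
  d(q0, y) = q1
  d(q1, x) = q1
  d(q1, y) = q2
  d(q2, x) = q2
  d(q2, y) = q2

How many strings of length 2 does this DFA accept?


Enumerating all length-2 strings:
  "xx" -> q2 [reject]
  "xy" -> q2 [reject]
  "yx" -> q1 [accept]
  "yy" -> q2 [reject]

1 out of 4


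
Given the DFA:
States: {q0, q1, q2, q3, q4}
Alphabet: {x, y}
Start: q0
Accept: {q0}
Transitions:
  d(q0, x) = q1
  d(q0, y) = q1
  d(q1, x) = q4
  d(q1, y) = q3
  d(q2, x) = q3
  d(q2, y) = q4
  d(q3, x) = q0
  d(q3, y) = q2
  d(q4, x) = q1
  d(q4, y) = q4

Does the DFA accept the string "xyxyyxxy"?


Trace: q0 -> q1 -> q3 -> q0 -> q1 -> q3 -> q0 -> q1 -> q3
Final state: q3
Accept states: {q0}

No, rejected (final state q3 is not an accept state)


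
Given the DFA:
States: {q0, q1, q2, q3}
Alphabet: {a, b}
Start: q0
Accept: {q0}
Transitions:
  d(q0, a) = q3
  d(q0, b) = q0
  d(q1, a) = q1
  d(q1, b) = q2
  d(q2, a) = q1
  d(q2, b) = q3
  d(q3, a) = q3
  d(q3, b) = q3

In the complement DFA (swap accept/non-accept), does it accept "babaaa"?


Trace: q0 -> q0 -> q3 -> q3 -> q3 -> q3 -> q3
Final: q3
Original accept: {q0}
Complement: q3 is not in original accept

Yes, complement accepts (original rejects)


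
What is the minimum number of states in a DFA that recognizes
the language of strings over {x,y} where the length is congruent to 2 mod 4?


States track (length) mod 4.
Need 4 states: one per remainder 0..3; accept = remainder 2.

4


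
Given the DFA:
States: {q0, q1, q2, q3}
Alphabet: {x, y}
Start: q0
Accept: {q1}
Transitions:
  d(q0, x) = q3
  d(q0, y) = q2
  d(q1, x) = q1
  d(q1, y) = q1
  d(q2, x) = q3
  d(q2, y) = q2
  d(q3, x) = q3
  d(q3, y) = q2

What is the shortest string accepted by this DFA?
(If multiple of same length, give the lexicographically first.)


BFS by string length (lex-first path to each state shown):
  len 0: q0<-""
  len 1: q2<-"y", q3<-"x"
  len 2: q2<-"xy", q3<-"xx"
  len 3: q2<-"xxy", q3<-"xxx"
  len 4: q2<-"xxxy", q3<-"xxxx"
  len 5: q2<-"xxxxy", q3<-"xxxxx"
  len 6: q2<-"xxxxxy", q3<-"xxxxxx"
  len 7: q2<-"xxxxxxy", q3<-"xxxxxxx"
  len 8: q2<-"xxxxxxxy", q3<-"xxxxxxxx"

No string accepted (empty language)


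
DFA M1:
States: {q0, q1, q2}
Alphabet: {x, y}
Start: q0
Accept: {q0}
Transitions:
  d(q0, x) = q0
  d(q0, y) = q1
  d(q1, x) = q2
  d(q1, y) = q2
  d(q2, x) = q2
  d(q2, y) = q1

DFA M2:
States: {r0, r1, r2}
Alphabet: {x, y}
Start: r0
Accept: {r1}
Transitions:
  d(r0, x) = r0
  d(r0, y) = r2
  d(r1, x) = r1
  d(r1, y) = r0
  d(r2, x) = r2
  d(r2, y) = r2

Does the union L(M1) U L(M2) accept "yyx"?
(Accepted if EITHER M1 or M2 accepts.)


M1: final=q2 accepted=False
M2: final=r2 accepted=False

No, union rejects (neither accepts)


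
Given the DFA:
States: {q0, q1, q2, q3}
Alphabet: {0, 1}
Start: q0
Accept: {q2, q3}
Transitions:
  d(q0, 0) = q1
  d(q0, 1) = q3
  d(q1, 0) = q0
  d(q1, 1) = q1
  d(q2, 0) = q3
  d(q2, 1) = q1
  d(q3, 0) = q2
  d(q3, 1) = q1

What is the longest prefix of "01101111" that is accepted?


Run the DFA, marking each prefix where the state is accepting:
  "" -> q0 [reject]
  "0" -> q1 [reject]
  "01" -> q1 [reject]
  "011" -> q1 [reject]
  "0110" -> q0 [reject]
  "01101" -> q3 [accept]
  "011011" -> q1 [reject]
  "0110111" -> q1 [reject]
  "01101111" -> q1 [reject]

"01101"
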